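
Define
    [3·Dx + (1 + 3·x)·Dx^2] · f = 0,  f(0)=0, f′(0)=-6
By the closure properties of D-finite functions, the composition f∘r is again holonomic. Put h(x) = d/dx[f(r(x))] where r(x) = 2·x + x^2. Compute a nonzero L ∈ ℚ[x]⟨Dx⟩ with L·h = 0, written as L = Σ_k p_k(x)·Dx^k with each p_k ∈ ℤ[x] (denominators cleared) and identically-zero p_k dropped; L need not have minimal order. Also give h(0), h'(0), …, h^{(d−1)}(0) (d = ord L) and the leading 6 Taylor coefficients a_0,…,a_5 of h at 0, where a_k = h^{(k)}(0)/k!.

f: a_k = 0, -6, 9, -18, 81/2, -486/5, …
L₀ from L_f via x↦r, Dx↦r'^{-1}Dx.
h=h₀': d/dx-closure on L₀ ⇒ L.
L = (5 + 6·x + 3·x^2) + (1 + 7·x + 9·x^2 + 3·x^3)·Dx  (order 1).
h: a_k = -12, 60, -324, 1764, -9612, 52380, …
ICs: h(0) = -12.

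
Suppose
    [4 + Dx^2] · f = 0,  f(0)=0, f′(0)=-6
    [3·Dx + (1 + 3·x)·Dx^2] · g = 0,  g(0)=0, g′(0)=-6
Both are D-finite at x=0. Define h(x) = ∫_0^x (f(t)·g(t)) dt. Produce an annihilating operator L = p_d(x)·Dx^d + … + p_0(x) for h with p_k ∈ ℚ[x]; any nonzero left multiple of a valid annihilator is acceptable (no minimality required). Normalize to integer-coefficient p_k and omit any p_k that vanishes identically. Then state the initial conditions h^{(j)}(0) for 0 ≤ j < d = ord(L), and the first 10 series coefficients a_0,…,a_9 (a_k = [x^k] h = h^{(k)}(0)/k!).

L = (-1112 - 1248·x + 7344·x^2 + 27648·x^3 + 20736·x^4)·Dx + (-48 + 2160·x + 10368·x^2 + 10368·x^3)·Dx^2 + (-250 + 240·x + 4968·x^2 + 13824·x^3 + 10368·x^4)·Dx^3 + (-12 + 540·x + 2592·x^2 + 2592·x^3)·Dx^4 + (7 + 138·x + 783·x^2 + 1728·x^3 + 1296·x^4)·Dx^5  (order 5).
h: a_k = 0, 0, 0, 12, -27/2, 84/5, -69/2, 516/7, -1629/10, 23620/63, …
ICs: h(0) = 0, h′(0) = 0, h′′(0) = 0, h′′′(0) = 72, h′′′′(0) = -324.

f: a_k = 0, -6, 0, 4, 0, -4/5, 0, 8/105, 0, -4/945, …
g: a_k = 0, -6, 9, -18, 81/2, -486/5, 243, -4374/7, 6561/4, -4374, …
L₀ := L_f ⊗_s L_g (sym. prod.), ord ≤ 4.
h=∫h₀ ⇒ L = L₀·Dx.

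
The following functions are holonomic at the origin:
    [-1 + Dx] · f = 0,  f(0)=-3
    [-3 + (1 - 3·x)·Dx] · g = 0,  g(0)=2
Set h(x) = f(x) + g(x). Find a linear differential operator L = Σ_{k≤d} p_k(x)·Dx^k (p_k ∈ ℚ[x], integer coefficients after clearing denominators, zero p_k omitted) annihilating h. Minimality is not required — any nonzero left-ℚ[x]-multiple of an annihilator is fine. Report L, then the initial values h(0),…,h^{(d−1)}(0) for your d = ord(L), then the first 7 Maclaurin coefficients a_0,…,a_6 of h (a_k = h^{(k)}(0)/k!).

L = (15 + 9·x) + (-17 - 6·x + 9·x^2)·Dx + (2 - 3·x - 9·x^2)·Dx^2  (order 2).
h: a_k = -1, 3, 33/2, 107/2, 1295/8, 19439/40, 349919/240, …
ICs: h(0) = -1, h′(0) = 3.

f: a_k = -3, -3, -3/2, -1/2, -1/8, -1/40, -1/240, …
g: a_k = 2, 6, 18, 54, 162, 486, 1458, …
h₀=f+g: left-lcm gives L₀, ord ≤ 2.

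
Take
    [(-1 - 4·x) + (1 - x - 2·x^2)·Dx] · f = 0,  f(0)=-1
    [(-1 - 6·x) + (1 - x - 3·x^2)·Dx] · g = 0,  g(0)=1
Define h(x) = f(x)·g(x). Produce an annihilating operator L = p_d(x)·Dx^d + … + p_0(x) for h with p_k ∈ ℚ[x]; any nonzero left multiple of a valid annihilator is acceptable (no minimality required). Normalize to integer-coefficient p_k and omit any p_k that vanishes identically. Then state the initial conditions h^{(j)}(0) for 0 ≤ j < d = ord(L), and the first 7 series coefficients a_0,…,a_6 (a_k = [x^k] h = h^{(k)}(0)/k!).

f: a_k = -1, -1, -3, -5, -11, -21, -43, …
g: a_k = 1, 1, 4, 7, 19, 40, 97, …
f·g: L₀ = L_f ⊗_s L_g, ord ≤ 1·1.
L = (-2 - 8·x + 15·x^2 + 24·x^3) + (1 - 2·x - 4·x^2 + 5·x^3 + 6·x^4)·Dx  (order 1).
h: a_k = -1, -2, -8, -19, -54, -132, -337, …
ICs: h(0) = -1.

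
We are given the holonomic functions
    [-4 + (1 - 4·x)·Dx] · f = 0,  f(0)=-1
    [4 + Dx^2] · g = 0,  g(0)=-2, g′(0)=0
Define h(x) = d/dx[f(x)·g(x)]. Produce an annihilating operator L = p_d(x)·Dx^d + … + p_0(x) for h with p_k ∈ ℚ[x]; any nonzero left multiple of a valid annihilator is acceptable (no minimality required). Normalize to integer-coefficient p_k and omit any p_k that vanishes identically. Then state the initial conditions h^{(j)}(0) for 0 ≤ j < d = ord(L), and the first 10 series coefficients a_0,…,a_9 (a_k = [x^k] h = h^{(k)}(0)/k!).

f: a_k = -1, -4, -16, -64, -256, -1024, -4096, -16384, -65536, -262144, …
g: a_k = -2, 0, 4, 0, -4/3, 0, 8/45, 0, -4/315, 0, …
L₀ := L_f ⊗_s L_g (sym. prod.), ord ≤ 2.
Derive L from L₀ (diff closure).
L = (-28 - 32·x + 64·x^2) + (-8 + 32·x)·Dx + (1 - 8·x + 16·x^2)·Dx^2  (order 2).
h: a_k = 8, 56, 336, 5392/3, 26960/3, 647024/15, 9058336/45, 289866784/315, 144933392/35, 52176021104/2835, …
ICs: h(0) = 8, h′(0) = 56.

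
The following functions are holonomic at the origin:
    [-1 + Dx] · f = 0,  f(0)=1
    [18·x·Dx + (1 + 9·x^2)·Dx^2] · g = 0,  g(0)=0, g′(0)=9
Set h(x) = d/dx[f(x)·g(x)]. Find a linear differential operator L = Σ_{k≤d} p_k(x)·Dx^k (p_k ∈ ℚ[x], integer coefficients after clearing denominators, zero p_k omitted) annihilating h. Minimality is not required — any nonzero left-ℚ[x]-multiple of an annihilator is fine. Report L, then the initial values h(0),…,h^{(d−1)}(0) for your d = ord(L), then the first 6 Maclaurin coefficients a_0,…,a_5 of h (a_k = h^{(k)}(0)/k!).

f: a_k = 1, 1, 1/2, 1/6, 1/24, 1/120, …
g: a_k = 0, 9, 0, -27, 0, 729/5, …
f·g: L₀ = L_f ⊗_s L_g, ord ≤ 1·2.
Differentiate: ansatz ord ≤ ord L₀ ⇒ L.
L = (-17 - 36·x + 504·x^2 - 324·x^3 + 81·x^4) + (16 + 54·x - 522·x^2 + 486·x^3 - 162·x^4)·Dx + (1 - 18·x + 18·x^2 - 162·x^3 + 81·x^4)·Dx^2  (order 2).
h: a_k = 9, 18, -135/2, -102, 5307/8, 3393/4, …
ICs: h(0) = 9, h′(0) = 18.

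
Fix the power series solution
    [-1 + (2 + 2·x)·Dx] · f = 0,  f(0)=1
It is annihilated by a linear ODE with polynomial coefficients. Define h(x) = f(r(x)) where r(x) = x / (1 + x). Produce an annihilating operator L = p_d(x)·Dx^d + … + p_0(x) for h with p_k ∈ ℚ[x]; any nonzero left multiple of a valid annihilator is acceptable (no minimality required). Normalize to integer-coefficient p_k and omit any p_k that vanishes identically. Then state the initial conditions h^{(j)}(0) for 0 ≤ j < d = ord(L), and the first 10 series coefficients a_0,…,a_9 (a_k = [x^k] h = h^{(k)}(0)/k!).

L = -1 + (2 + 6·x + 4·x^2)·Dx  (order 1).
h: a_k = 1, 1/2, -5/8, 13/16, -141/128, 399/256, -2353/1024, 7205/2048, -182461/32768, 594203/65536, …
ICs: h(0) = 1.

f: a_k = 1, 1/2, -1/8, 1/16, -5/128, 7/256, -21/1024, 33/2048, -429/32768, 715/65536, …
Change of var in L_f (x↦r) gives L₀.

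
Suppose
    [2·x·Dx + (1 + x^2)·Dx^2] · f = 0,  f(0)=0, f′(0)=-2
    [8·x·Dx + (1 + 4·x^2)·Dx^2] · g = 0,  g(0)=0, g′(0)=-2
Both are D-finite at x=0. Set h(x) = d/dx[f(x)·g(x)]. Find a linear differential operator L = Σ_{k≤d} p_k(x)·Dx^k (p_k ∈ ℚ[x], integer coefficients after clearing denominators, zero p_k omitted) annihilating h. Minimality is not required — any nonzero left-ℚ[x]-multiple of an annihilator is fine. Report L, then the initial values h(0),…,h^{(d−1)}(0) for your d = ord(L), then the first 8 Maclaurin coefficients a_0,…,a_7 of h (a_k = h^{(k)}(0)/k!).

L = (-96·x - 800·x^3 - 1024·x^5 + 640·x^7 + 1536·x^9) + (-20 - 412·x^2 - 1440·x^4 - 896·x^6 + 2240·x^8 + 2304·x^10)·Dx + (-40·x - 280·x^3 - 480·x^5 + 272·x^7 + 1280·x^9 + 768·x^11)·Dx^2 + (-1 - 10·x^2 - 29·x^4 + 116·x^8 + 160·x^10 + 64·x^12)·Dx^3  (order 3).
h: a_k = 0, 8, 0, -80/3, 0, 1384/15, 0, -7136/21, …
ICs: h(0) = 0, h′(0) = 8, h′′(0) = 0.

f: a_k = 0, -2, 0, 2/3, 0, -2/5, 0, 2/7, …
g: a_k = 0, -2, 0, 8/3, 0, -32/5, 0, 128/7, …
L₀ := L_f ⊗_s L_g (sym. prod.), ord ≤ 4.
h₀' ⇒ L via d/dx closure of L₀.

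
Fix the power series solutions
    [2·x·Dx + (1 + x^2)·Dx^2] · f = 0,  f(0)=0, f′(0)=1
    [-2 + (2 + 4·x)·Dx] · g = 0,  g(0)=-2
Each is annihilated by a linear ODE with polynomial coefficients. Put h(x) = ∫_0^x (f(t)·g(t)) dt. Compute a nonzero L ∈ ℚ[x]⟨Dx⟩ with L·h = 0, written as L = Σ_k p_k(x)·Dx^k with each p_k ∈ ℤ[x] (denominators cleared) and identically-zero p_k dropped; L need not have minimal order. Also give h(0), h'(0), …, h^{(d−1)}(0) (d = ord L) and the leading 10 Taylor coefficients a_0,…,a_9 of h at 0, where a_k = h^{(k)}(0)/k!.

f: a_k = 0, 1, 0, -1/3, 0, 1/5, 0, -1/7, 0, 1/9, …
g: a_k = -2, -2, 1, -1, 5/4, -7/4, 21/8, -33/8, 429/64, -715/64, …
h₀=f·g: eliminate ⇒ L₀, order ≤ 2·1.
h=∫h₀ ⇒ L = L₀·Dx.
L = (3 - 2·x - x^2)·Dx + (-2 - 2·x + 6·x^2 + 4·x^3)·Dx^2 + (1 + 4·x + 5·x^2 + 4·x^3 + 4·x^4)·Dx^3  (order 3).
h: a_k = 0, 0, -1, -2/3, 5/12, -1/15, 31/360, -109/420, 2263/6720, -2903/7560, …
ICs: h(0) = 0, h′(0) = 0, h′′(0) = -2.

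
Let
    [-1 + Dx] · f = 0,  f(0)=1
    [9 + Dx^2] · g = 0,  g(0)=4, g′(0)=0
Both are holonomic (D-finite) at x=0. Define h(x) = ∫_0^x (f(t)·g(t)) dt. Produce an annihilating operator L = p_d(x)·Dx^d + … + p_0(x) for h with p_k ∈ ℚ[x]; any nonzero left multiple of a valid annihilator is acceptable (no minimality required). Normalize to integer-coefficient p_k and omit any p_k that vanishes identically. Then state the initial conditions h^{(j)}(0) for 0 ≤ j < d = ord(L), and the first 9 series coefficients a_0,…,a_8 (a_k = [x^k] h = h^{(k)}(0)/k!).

f: a_k = 1, 1, 1/2, 1/6, 1/24, 1/120, 1/720, 1/5040, 1/40320, …
g: a_k = 4, 0, -18, 0, 27/2, 0, -81/20, 0, 729/1120, …
Sym-product of L_f,L_g gives L₀ (≤ ord 2).
h=∫h₀ ⇒ L = L₀·Dx.
L = 10·Dx - 2·Dx^2 + Dx^3  (order 3).
h: a_k = 0, 4, 2, -16/3, -13/3, 14/15, 79/45, 88/315, -307/1260, …
ICs: h(0) = 0, h′(0) = 4, h′′(0) = 4.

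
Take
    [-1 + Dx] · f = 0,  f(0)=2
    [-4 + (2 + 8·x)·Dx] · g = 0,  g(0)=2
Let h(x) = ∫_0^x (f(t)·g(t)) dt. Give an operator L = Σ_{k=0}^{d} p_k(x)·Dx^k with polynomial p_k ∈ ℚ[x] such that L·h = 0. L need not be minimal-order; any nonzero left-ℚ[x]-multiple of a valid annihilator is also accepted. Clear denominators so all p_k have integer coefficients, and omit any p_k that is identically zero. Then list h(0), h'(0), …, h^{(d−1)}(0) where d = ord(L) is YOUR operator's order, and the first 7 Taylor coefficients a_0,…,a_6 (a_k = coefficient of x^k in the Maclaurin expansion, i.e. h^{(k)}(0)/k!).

f: a_k = 2, 2, 1, 1/3, 1/12, 1/60, 1/360, …
g: a_k = 2, 4, -4, 8, -20, 56, -168, …
L₀ := L_f ⊗_s L_g (sym. prod.), ord ≤ 1.
∫: right-multiply L₀ by Dx.
L = (-3 - 4·x)·Dx + (1 + 4·x)·Dx^2  (order 2).
h: a_k = 0, 4, 6, 2/3, 19/6, -53/10, 2371/180, …
ICs: h(0) = 0, h′(0) = 4.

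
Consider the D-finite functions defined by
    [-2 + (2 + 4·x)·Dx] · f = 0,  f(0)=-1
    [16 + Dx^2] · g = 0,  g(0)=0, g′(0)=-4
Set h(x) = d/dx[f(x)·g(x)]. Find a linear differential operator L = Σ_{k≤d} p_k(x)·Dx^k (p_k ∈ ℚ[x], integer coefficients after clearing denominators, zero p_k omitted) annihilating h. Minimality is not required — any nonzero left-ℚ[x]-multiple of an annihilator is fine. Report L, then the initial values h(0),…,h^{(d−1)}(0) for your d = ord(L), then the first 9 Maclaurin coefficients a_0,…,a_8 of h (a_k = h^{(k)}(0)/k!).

L = (413 + 2688·x + 6784·x^2 + 8192·x^3 + 4096·x^4) + (-26 - 180·x - 384·x^2 - 256·x^3)·Dx + (19 + 140·x + 396·x^2 + 512·x^3 + 256·x^4)·Dx^2  (order 2).
h: a_k = 4, 8, -38, -104/3, 341/6, 201/5, -7687/180, -34/63, -216983/10080, …
ICs: h(0) = 4, h′(0) = 8.

f: a_k = -1, -1, 1/2, -1/2, 5/8, -7/8, 21/16, -33/16, 429/128, …
g: a_k = 0, -4, 0, 32/3, 0, -128/15, 0, 1024/315, 0, …
L₀ := L_f ⊗_s L_g (sym. prod.), ord ≤ 2.
h₀' ⇒ L via d/dx closure of L₀.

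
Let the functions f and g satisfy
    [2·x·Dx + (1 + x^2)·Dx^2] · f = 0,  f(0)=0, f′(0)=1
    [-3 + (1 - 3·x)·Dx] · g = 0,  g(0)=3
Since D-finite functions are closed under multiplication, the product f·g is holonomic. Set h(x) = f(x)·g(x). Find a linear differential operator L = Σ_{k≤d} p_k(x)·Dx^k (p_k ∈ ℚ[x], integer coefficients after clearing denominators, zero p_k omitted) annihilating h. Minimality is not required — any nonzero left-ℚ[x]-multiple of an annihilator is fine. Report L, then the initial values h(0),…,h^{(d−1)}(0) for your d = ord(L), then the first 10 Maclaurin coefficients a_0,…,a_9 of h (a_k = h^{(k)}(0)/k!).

L = 6·x + (6 - 2·x + 12·x^2)·Dx + (-1 + 3·x - x^2 + 3·x^3)·Dx^2  (order 2).
h: a_k = 0, 3, 9, 26, 78, 1173/5, 3519/5, 73884/35, 221652/35, 1994903/105, …
ICs: h(0) = 0, h′(0) = 3.

f: a_k = 0, 1, 0, -1/3, 0, 1/5, 0, -1/7, 0, 1/9, …
g: a_k = 3, 9, 27, 81, 243, 729, 2187, 6561, 19683, 59049, …
L₀ := L_f ⊗_s L_g (sym. prod.), ord ≤ 2.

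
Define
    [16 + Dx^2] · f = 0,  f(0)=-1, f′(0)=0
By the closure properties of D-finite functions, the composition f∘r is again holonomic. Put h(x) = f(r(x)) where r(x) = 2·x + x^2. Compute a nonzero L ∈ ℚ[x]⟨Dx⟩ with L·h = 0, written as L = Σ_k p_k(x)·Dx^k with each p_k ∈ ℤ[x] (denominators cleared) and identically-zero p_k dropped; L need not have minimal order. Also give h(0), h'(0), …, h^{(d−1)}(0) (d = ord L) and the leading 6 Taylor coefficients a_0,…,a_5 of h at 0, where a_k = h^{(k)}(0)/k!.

L = (64 + 192·x + 192·x^2 + 64·x^3) - Dx + (1 + x)·Dx^2  (order 2).
h: a_k = -1, 0, 32, 32, -488/3, -1024/3, …
ICs: h(0) = -1, h′(0) = 0.

f: a_k = -1, 0, 8, 0, -32/3, 0, …
h₀=f(r): pull back L_f along r ⇒ L₀.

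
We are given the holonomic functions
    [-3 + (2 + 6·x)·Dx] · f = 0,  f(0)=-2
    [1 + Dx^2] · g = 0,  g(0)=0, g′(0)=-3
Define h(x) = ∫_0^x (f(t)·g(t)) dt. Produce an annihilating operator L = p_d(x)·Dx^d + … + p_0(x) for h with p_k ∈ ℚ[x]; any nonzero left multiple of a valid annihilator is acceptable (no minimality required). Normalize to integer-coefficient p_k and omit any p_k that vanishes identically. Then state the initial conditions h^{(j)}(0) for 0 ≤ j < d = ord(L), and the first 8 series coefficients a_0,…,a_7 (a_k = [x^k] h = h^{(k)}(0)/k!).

f: a_k = -2, -3, 9/4, -27/8, 405/64, -1701/128, 15309/512, -72171/1024, …
g: a_k = 0, -3, 0, 1/2, 0, -1/40, 0, 1/1680, …
f·g: L₀ = L_f ⊗_s L_g, ord ≤ 1·2.
∫: right-multiply L₀ by Dx.
L = (31 + 24·x + 36·x^2)·Dx + (-12 - 36·x)·Dx^2 + (4 + 24·x + 36·x^2)·Dx^3  (order 3).
h: a_k = 0, 0, 3, 3, -31/16, 69/40, -5699/1920, 24483/4480, …
ICs: h(0) = 0, h′(0) = 0, h′′(0) = 6.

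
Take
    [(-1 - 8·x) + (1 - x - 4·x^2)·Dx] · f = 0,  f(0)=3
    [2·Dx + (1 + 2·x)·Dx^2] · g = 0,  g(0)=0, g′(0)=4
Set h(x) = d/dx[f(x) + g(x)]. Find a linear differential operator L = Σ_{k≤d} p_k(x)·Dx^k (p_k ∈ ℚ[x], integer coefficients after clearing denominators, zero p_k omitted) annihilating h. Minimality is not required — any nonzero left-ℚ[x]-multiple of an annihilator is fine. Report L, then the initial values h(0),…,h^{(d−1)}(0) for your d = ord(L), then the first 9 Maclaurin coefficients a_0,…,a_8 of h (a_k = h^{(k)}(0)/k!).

L = (94 + 644·x + 1664·x^2 + 1920·x^3 + 1536·x^4) + (23 + 324·x + 1448·x^2 + 3072·x^3 + 3904·x^4 + 2560·x^5)·Dx + (-6 - 35·x - 53·x^2 + 98·x^3 + 528·x^4 + 864·x^5 + 512·x^6)·Dx^2  (order 2).
h: a_k = 7, 22, 97, 316, 1039, 3130, 9517, 27448, 80107, …
ICs: h(0) = 7, h′(0) = 22.

f: a_k = 3, 3, 15, 27, 87, 195, 543, 1323, 3495, …
g: a_k = 0, 4, -4, 16/3, -8, 64/5, -64/3, 256/7, -64, …
L₀ := lclm(L_f,L_g); ord L₀ ≤ 1+2.
h₀' ⇒ L via d/dx closure of L₀.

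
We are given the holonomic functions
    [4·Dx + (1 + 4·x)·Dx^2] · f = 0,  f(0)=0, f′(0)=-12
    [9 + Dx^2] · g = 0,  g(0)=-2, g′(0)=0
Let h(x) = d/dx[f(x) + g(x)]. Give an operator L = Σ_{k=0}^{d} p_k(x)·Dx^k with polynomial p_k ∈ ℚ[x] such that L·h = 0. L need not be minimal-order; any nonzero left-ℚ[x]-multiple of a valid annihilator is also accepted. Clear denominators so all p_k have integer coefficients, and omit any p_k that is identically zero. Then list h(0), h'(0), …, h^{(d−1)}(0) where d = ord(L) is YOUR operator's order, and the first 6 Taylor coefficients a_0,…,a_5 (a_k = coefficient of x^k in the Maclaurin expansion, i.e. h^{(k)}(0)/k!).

f: a_k = 0, -12, 24, -64, 192, -3072/5, …
g: a_k = -2, 0, 9, 0, -27/4, 0, …
Weyl lclm of L_f,L_g ⇒ L₀ (ord ≤ 4).
h₀' ⇒ L via d/dx closure of L₀.
L = (3780 + 2592·x + 5184·x^2) + (369 + 2124·x + 3888·x^2 + 5184·x^3)·Dx + (420 + 288·x + 576·x^2)·Dx^2 + (41 + 236·x + 432·x^2 + 576·x^3)·Dx^3  (order 3).
h: a_k = -12, 66, -192, 741, -3072, 246003/20, …
ICs: h(0) = -12, h′(0) = 66, h′′(0) = -384.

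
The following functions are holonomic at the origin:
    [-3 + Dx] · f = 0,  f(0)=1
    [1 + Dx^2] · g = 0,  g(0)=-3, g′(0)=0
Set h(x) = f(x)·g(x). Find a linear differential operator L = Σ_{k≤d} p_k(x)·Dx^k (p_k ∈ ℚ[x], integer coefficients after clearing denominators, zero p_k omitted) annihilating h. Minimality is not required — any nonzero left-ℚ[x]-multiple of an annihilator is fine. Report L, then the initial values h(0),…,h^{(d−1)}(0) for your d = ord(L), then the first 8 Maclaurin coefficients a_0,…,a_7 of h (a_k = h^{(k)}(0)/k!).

f: a_k = 1, 3, 9/2, 9/2, 27/8, 81/40, 81/80, 243/560, …
g: a_k = -3, 0, 3/2, 0, -1/8, 0, 1/240, 0, …
L₀ := L_f ⊗_s L_g (sym. prod.), ord ≤ 2.
L = 10 - 6·Dx + Dx^2  (order 2).
h: a_k = -3, -9, -12, -9, -7/2, 3/10, 22/15, 83/70, …
ICs: h(0) = -3, h′(0) = -9.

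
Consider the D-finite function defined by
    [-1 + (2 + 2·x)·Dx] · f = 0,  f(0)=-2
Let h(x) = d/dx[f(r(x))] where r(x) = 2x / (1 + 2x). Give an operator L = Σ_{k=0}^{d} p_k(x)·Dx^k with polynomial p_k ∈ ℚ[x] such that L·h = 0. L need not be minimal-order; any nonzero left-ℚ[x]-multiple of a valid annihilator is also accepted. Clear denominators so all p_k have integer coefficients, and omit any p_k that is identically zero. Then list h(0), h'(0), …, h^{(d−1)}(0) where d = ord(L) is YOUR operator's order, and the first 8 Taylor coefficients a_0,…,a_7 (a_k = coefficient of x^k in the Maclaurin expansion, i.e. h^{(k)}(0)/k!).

f: a_k = -2, -1, 1/4, -1/8, 5/64, -7/128, 21/512, -33/1024, …
L₀ from L_f via x↦r, Dx↦r'^{-1}Dx.
h=h₀': d/dx-closure on L₀ ⇒ L.
L = (-5 - 16·x) + (-1 - 6·x - 8·x^2)·Dx  (order 1).
h: a_k = -2, 10, -39, 141, -1995/4, 7059/4, -50435/8, 182461/8, …
ICs: h(0) = -2.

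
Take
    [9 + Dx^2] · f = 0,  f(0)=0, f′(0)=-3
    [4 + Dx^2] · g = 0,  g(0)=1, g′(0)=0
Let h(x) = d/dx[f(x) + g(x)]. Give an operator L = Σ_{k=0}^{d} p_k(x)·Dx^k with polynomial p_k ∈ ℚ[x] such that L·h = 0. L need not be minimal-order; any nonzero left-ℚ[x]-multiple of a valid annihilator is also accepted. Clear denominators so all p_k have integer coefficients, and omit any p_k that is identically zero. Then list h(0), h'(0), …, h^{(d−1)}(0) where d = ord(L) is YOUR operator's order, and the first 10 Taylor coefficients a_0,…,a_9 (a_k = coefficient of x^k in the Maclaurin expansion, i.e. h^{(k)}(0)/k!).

L = 36 + 13·Dx^2 + Dx^4  (order 4).
h: a_k = -3, -4, 27/2, 8/3, -81/8, -8/15, 243/80, 16/315, -2187/4480, -8/2835, …
ICs: h(0) = -3, h′(0) = -4, h′′(0) = 27, h′′′(0) = 16.

f: a_k = 0, -3, 0, 9/2, 0, -81/40, 0, 243/560, 0, -243/4480, …
g: a_k = 1, 0, -2, 0, 2/3, 0, -4/45, 0, 2/315, 0, …
h₀=f+g: left-lcm gives L₀, ord ≤ 4.
Differentiate: ansatz ord ≤ ord L₀ ⇒ L.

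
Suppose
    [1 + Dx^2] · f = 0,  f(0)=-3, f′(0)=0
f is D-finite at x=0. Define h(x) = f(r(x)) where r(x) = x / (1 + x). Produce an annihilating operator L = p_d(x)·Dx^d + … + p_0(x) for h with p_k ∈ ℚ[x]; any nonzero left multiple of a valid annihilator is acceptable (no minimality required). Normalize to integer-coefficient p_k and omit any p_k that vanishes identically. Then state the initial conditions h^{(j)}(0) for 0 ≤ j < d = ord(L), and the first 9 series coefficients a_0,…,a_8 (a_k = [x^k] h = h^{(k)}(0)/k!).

L = 1 + (2 + 6·x + 6·x^2 + 2·x^3)·Dx + (1 + 4·x + 6·x^2 + 4·x^3 + x^4)·Dx^2  (order 2).
h: a_k = -3, 0, 3/2, -3, 35/8, -11/2, 1501/240, -261/40, 16699/2688, …
ICs: h(0) = -3, h′(0) = 0.

f: a_k = -3, 0, 3/2, 0, -1/8, 0, 1/240, 0, -1/13440, …
f∘r: x↦r, Dx↦Dx/r' in L_f ⇒ L₀.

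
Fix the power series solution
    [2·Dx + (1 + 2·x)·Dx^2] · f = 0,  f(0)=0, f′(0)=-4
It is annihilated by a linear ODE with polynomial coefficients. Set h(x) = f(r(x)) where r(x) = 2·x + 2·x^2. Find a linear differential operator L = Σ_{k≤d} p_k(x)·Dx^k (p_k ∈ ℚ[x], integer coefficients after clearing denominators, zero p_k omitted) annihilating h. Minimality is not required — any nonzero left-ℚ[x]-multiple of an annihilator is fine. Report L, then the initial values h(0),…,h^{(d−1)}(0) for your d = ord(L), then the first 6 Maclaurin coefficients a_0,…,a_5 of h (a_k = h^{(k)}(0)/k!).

f: a_k = 0, -4, 4, -16/3, 8, -64/5, …
Change of var in L_f (x↦r) gives L₀.
L = 2·Dx + (1 + 2·x)·Dx^2  (order 2).
h: a_k = 0, -8, 8, -32/3, 16, -128/5, …
ICs: h(0) = 0, h′(0) = -8.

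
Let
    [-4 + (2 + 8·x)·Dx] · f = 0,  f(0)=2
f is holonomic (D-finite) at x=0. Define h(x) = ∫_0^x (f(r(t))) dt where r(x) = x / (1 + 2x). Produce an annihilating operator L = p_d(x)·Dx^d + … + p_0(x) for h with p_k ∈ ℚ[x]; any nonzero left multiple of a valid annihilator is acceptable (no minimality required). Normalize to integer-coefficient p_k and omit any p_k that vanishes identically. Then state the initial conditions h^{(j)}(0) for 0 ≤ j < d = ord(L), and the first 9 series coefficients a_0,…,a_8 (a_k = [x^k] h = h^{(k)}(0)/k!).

f: a_k = 2, 4, -4, 8, -20, 56, -168, 528, -1716, …
L₀ from L_f via x↦r, Dx↦r'^{-1}Dx.
∫: right-multiply L₀ by Dx.
L = -2·Dx + (1 + 8·x + 12·x^2)·Dx^2  (order 2).
h: a_k = 0, 2, 2, -4, 10, -148/5, 100, -2616/7, 1506, …
ICs: h(0) = 0, h′(0) = 2.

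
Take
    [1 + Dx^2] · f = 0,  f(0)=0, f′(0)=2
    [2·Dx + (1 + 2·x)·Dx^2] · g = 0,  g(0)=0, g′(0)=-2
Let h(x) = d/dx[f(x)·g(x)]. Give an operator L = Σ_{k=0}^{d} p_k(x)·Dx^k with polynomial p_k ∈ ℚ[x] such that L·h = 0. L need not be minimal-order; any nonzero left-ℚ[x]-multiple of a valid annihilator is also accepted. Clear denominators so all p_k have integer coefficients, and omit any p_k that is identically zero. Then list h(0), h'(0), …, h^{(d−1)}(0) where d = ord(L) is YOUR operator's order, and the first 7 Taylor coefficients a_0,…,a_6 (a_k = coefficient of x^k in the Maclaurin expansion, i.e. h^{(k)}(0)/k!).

f: a_k = 0, 2, 0, -1/3, 0, 1/60, 0, …
g: a_k = 0, -2, 2, -8/3, 4, -32/5, 32/3, …
h₀=f·g: eliminate ⇒ L₀, order ≤ 2·2.
h=h₀': d/dx-closure on L₀ ⇒ L.
L = (-52 - 31·x - 87·x^2 - 96·x^3 - 8·x^4 + 48·x^5 + 16·x^6) + (-33 - 98·x - 80·x^2 + 80·x^4 + 32·x^5)·Dx + (-55 - 46·x - 110·x^2 - 96·x^3 + 32·x^4 + 96·x^5 + 32·x^6)·Dx^2 + (-33 - 98·x - 80·x^2 + 80·x^4 + 32·x^5)·Dx^3 + (-3 - 15·x - 23·x^2 + 40·x^4 + 48·x^5 + 16·x^6)·Dx^4  (order 4).
h: a_k = 0, -8, 12, -56/3, 110/3, -215/3, 4207/30, …
ICs: h(0) = 0, h′(0) = -8, h′′(0) = 24, h′′′(0) = -112.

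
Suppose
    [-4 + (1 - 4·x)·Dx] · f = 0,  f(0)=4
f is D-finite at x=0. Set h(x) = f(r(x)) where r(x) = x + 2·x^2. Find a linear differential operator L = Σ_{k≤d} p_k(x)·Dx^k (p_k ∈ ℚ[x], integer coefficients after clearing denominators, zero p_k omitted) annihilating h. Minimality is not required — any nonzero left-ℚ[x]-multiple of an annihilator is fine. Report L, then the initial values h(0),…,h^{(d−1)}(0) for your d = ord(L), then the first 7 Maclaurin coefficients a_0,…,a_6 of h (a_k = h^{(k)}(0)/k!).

f: a_k = 4, 16, 64, 256, 1024, 4096, 16384, …
h₀=f(r): pull back L_f along r ⇒ L₀.
L = (4 + 16·x) + (-1 + 4·x + 8·x^2)·Dx  (order 1).
h: a_k = 4, 16, 96, 512, 2816, 15360, 83968, …
ICs: h(0) = 4.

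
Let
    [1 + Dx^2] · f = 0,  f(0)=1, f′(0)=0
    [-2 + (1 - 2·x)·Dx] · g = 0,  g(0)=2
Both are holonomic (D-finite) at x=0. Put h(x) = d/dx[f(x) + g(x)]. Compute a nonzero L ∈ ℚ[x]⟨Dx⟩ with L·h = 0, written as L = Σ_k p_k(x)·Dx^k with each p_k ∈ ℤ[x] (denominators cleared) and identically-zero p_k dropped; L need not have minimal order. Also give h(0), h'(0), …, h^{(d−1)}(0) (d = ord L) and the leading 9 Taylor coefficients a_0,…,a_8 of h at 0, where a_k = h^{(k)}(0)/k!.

L = (196 - 16·x + 16·x^2) + (-25 + 54·x - 12·x^2 + 8·x^3)·Dx + (196 - 16·x + 16·x^2)·Dx^2 + (-25 + 54·x - 12·x^2 + 8·x^3)·Dx^3  (order 3).
h: a_k = 4, 15, 48, 769/6, 320, 92159/120, 1792, 20643841/5040, 9216, …
ICs: h(0) = 4, h′(0) = 15, h′′(0) = 96.

f: a_k = 1, 0, -1/2, 0, 1/24, 0, -1/720, 0, 1/40320, …
g: a_k = 2, 4, 8, 16, 32, 64, 128, 256, 512, …
h₀=f+g: left-lcm gives L₀, ord ≤ 3.
Differentiate: ansatz ord ≤ ord L₀ ⇒ L.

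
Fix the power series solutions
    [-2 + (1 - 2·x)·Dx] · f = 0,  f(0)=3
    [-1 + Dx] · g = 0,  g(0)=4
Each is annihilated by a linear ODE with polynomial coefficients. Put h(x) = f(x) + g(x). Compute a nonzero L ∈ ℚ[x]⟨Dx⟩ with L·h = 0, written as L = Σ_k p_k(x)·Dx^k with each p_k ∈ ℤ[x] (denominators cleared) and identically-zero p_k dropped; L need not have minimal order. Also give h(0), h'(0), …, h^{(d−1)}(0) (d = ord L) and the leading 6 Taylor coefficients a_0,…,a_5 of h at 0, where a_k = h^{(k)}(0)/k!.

f: a_k = 3, 6, 12, 24, 48, 96, …
g: a_k = 4, 4, 2, 2/3, 1/6, 1/30, …
h₀=f+g: left-lcm gives L₀, ord ≤ 2.
L = (-6 - 4·x) + (7 + 4·x - 4·x^2)·Dx + (-1 + 4·x^2)·Dx^2  (order 2).
h: a_k = 7, 10, 14, 74/3, 289/6, 2881/30, …
ICs: h(0) = 7, h′(0) = 10.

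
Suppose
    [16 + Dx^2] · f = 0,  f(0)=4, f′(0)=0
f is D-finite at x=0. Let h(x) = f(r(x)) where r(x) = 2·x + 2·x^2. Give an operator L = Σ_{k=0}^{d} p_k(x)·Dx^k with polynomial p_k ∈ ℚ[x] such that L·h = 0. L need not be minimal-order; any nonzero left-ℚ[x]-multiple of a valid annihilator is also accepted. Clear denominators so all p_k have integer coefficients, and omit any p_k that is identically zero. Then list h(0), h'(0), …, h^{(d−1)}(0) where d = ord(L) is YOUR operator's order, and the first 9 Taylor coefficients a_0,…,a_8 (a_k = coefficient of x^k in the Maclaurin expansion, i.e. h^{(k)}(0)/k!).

L = (64 + 384·x + 768·x^2 + 512·x^3) - 2·Dx + (1 + 2·x)·Dx^2  (order 2).
h: a_k = 4, 0, -128, -256, 1664/3, 8192/3, 118784/45, -90112/15, -6141952/315, …
ICs: h(0) = 4, h′(0) = 0.

f: a_k = 4, 0, -32, 0, 128/3, 0, -1024/45, 0, 2048/315, …
Substitute x→r, Dx→(1/r')Dx; clear ⇒ L₀.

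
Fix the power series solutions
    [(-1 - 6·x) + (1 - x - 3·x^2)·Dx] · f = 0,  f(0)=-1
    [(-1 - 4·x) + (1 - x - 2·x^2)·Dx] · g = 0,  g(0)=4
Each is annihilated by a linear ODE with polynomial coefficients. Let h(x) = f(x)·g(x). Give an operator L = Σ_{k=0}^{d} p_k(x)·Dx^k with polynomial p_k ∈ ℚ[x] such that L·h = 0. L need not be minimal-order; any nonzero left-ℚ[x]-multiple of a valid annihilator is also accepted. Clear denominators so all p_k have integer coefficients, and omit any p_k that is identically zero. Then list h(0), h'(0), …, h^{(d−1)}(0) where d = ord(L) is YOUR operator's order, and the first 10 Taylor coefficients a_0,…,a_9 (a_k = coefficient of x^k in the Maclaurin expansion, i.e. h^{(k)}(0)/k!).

L = (-2 - 8·x + 15·x^2 + 24·x^3) + (1 - 2·x - 4·x^2 + 5·x^3 + 6·x^4)·Dx  (order 1).
h: a_k = -4, -8, -32, -76, -216, -528, -1348, -3272, -8000, -19180, …
ICs: h(0) = -4.

f: a_k = -1, -1, -4, -7, -19, -40, -97, -217, -508, -1159, …
g: a_k = 4, 4, 12, 20, 44, 84, 172, 340, 684, 1364, …
f·g: L₀ = L_f ⊗_s L_g, ord ≤ 1·1.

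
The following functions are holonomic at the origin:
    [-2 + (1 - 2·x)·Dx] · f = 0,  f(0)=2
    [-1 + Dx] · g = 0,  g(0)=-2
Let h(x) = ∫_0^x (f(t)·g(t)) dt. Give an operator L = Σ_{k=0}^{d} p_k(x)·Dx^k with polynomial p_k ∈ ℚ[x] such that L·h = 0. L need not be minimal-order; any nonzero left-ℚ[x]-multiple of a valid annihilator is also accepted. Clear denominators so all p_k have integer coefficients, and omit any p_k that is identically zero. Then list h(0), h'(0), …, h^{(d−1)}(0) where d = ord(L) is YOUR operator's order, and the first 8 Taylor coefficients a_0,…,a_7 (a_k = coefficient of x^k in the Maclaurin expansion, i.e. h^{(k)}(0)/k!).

f: a_k = 2, 4, 8, 16, 32, 64, 128, 256, …
g: a_k = -2, -2, -1, -1/3, -1/12, -1/60, -1/360, -1/2520, …
Product ⇒ symmetric product L₀, ord ≤ 1.
Integrate: L := L₀·Dx.
L = (3 - 2·x)·Dx + (-1 + 2·x)·Dx^2  (order 2).
h: a_k = 0, -4, -6, -26/3, -79/6, -211/10, -6331/180, -75973/1260, …
ICs: h(0) = 0, h′(0) = -4.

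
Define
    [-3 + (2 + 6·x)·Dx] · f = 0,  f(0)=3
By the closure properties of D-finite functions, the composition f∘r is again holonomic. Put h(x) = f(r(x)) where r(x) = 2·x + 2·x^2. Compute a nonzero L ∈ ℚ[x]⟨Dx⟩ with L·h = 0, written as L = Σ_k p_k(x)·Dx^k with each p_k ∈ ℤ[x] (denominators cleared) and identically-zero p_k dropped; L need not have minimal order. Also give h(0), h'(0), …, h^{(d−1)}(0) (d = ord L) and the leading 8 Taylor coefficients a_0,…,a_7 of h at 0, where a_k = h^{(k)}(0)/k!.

L = (-3 - 6·x) + (1 + 6·x + 6·x^2)·Dx  (order 1).
h: a_k = 3, 9, -9/2, 27/2, -351/8, 1215/8, -8829/16, 33291/16, …
ICs: h(0) = 3.

f: a_k = 3, 9/2, -27/8, 81/16, -1215/128, 5103/256, -45927/1024, 216513/2048, …
Change of var in L_f (x↦r) gives L₀.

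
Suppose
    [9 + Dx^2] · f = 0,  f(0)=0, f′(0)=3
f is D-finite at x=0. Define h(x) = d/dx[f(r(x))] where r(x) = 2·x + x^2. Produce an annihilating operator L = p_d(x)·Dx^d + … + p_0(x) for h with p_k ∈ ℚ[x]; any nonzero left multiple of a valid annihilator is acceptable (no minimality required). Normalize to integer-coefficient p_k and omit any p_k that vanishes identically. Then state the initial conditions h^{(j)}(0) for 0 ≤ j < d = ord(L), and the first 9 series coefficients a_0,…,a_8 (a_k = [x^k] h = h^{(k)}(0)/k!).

L = (39 + 144·x + 216·x^2 + 144·x^3 + 36·x^4) + (-3 - 3·x)·Dx + (1 + 2·x + x^2)·Dx^2  (order 2).
h: a_k = 6, 6, -108, -216, 189, 945, 3726/5, -4536/5, -306909/140, …
ICs: h(0) = 6, h′(0) = 6.

f: a_k = 0, 3, 0, -9/2, 0, 81/40, 0, -243/560, 0, …
Change of var in L_f (x↦r) gives L₀.
Differentiate: ansatz ord ≤ ord L₀ ⇒ L.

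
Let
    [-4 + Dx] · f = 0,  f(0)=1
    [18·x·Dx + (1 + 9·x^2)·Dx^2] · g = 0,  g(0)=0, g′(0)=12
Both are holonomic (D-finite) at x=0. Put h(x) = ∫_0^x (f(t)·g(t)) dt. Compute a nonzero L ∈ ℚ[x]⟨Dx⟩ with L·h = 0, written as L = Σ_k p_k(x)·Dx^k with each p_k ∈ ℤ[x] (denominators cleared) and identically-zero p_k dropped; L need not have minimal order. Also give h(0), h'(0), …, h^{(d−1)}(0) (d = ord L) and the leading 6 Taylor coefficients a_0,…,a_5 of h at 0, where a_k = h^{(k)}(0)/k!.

L = (16 - 72·x + 144·x^2)·Dx + (-8 + 18·x - 72·x^2)·Dx^2 + (1 + 9·x^2)·Dx^3  (order 3).
h: a_k = 0, 0, 6, 16, 15, -16/5, …
ICs: h(0) = 0, h′(0) = 0, h′′(0) = 12.

f: a_k = 1, 4, 8, 32/3, 32/3, 128/15, …
g: a_k = 0, 12, 0, -36, 0, 972/5, …
Product ⇒ symmetric product L₀, ord ≤ 2.
h=∫h₀ ⇒ L = L₀·Dx.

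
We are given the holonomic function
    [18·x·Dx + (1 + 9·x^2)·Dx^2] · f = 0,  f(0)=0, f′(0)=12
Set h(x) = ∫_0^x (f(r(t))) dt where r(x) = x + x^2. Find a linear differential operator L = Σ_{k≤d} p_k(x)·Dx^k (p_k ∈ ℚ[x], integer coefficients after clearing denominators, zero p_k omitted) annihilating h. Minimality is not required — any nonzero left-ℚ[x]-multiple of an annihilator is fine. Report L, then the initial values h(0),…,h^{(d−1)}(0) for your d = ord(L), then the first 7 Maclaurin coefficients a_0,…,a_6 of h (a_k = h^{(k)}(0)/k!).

L = (-2 + 18·x + 72·x^2 + 108·x^3 + 54·x^4)·Dx^2 + (1 + 2·x + 9·x^2 + 36·x^3 + 45·x^4 + 18·x^5)·Dx^3  (order 3).
h: a_k = 0, 0, 6, 4, -9, -108/5, 72/5, …
ICs: h(0) = 0, h′(0) = 0, h′′(0) = 12.

f: a_k = 0, 12, 0, -36, 0, 972/5, 0, …
h₀=f(r): pull back L_f along r ⇒ L₀.
∫: right-multiply L₀ by Dx.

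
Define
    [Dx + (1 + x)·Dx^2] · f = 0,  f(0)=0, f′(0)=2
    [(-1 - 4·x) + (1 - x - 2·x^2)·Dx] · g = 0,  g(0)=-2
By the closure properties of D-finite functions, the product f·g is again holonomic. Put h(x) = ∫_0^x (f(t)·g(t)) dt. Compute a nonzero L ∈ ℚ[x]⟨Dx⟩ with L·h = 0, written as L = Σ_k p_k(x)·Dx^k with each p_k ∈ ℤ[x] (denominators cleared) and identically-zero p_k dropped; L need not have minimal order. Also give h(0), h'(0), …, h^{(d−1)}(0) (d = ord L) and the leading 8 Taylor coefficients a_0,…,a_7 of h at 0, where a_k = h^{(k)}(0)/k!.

L = (5 + 8·x)·Dx + (1 + 11·x + 10·x^2)·Dx^2 + (-1 + 3·x^2 + 2·x^3)·Dx^3  (order 3).
h: a_k = 0, 0, -2, -2/3, -17/6, -43/15, -63/10, -47/5, …
ICs: h(0) = 0, h′(0) = 0, h′′(0) = -4.

f: a_k = 0, 2, -1, 2/3, -1/2, 2/5, -1/3, 2/7, …
g: a_k = -2, -2, -6, -10, -22, -42, -86, -170, …
f·g: L₀ = L_f ⊗_s L_g, ord ≤ 2·1.
∫: right-multiply L₀ by Dx.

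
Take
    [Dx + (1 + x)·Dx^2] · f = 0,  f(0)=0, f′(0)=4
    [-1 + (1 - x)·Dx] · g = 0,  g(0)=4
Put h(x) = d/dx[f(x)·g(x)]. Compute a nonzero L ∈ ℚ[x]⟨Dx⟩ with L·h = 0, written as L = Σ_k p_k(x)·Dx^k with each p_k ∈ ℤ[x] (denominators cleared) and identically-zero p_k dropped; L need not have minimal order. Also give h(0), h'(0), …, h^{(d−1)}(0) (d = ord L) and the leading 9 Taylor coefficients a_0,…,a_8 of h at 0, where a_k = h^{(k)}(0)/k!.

L = 4 + (1 + 5·x)·Dx + (-1 + x^2)·Dx^2  (order 2).
h: a_k = 16, 16, 40, 112/3, 188/3, 296/5, 1276/15, 8528/105, 3758/35, …
ICs: h(0) = 16, h′(0) = 16.

f: a_k = 0, 4, -2, 4/3, -1, 4/5, -2/3, 4/7, -1/2, …
g: a_k = 4, 4, 4, 4, 4, 4, 4, 4, 4, …
f·g: L₀ = L_f ⊗_s L_g, ord ≤ 2·1.
h=h₀': d/dx-closure on L₀ ⇒ L.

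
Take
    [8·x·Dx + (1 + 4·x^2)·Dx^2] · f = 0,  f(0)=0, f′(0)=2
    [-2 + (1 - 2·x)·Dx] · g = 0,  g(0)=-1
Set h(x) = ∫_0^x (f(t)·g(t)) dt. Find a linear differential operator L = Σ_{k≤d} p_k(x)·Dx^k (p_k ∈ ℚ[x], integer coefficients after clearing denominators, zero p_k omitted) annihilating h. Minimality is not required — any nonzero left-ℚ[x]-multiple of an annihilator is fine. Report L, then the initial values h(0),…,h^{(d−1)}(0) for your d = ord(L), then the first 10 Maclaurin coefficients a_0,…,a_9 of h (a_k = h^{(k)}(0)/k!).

f: a_k = 0, 2, 0, -8/3, 0, 32/5, 0, -128/7, 0, 512/9, …
g: a_k = -1, -2, -4, -8, -16, -32, -64, -128, -256, -512, …
Product ⇒ symmetric product L₀, ord ≤ 2.
∫: right-multiply L₀ by Dx.
L = 16·x·Dx + (4 - 8·x + 32·x^2)·Dx^2 + (-1 + 2·x - 4·x^2 + 8·x^3)·Dx^3  (order 3).
h: a_k = 0, 0, -1, -4/3, -4/3, -32/15, -208/45, -832/105, -1216/105, -19456/945, …
ICs: h(0) = 0, h′(0) = 0, h′′(0) = -2.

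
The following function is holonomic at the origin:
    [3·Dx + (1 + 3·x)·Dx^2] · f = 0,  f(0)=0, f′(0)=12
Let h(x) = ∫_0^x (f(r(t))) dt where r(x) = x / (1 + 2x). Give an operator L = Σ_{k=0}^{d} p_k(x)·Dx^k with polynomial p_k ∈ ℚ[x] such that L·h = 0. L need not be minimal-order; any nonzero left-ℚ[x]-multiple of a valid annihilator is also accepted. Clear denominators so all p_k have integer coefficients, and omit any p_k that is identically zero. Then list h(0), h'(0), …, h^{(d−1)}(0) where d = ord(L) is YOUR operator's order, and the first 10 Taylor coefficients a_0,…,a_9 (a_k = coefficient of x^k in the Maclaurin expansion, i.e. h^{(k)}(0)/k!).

f: a_k = 0, 12, -18, 36, -81, 972/5, -486, 8748/7, -6561/2, 8748, …
h₀=f(r): pull back L_f along r ⇒ L₀.
h=∫h₀ ⇒ L = L₀·Dx.
L = (7 + 20·x)·Dx^2 + (1 + 7·x + 10·x^2)·Dx^3  (order 3).
h: a_k = 0, 0, 6, -14, 39, -609/5, 2062/5, -1482, 77997/14, -130123/6, …
ICs: h(0) = 0, h′(0) = 0, h′′(0) = 12.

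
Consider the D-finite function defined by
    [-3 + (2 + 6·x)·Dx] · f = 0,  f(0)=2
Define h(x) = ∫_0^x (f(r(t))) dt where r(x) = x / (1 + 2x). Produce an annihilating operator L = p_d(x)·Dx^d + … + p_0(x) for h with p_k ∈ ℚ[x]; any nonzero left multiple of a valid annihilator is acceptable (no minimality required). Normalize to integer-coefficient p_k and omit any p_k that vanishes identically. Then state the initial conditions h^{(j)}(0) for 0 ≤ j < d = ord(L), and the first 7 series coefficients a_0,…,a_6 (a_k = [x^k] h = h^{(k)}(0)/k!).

f: a_k = 2, 3, -9/4, 27/8, -405/64, 1701/128, -15309/512, …
f∘r: x↦r, Dx↦Dx/r' in L_f ⇒ L₀.
h=∫h₀ ⇒ L = L₀·Dx.
L = -3·Dx + (2 + 14·x + 20·x^2)·Dx^2  (order 2).
h: a_k = 0, 2, 3/2, -11/4, 195/32, -993/64, 11303/256, …
ICs: h(0) = 0, h′(0) = 2.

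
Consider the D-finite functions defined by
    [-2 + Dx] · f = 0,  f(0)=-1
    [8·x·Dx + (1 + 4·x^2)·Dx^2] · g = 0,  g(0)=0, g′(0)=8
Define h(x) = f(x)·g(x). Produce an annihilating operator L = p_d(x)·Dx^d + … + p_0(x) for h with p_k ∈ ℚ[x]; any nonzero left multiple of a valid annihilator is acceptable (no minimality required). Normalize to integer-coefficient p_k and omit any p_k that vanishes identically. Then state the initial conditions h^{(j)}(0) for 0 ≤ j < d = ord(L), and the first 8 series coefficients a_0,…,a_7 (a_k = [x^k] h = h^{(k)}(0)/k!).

L = (4 - 16·x + 16·x^2) + (-4 + 8·x - 16·x^2)·Dx + (1 + 4·x^2)·Dx^2  (order 2).
h: a_k = 0, -8, -16, -16/3, 32/3, -48/5, -352/9, 992/35, …
ICs: h(0) = 0, h′(0) = -8.

f: a_k = -1, -2, -2, -4/3, -2/3, -4/15, -4/45, -8/315, …
g: a_k = 0, 8, 0, -32/3, 0, 128/5, 0, -512/7, …
h₀=f·g: eliminate ⇒ L₀, order ≤ 1·2.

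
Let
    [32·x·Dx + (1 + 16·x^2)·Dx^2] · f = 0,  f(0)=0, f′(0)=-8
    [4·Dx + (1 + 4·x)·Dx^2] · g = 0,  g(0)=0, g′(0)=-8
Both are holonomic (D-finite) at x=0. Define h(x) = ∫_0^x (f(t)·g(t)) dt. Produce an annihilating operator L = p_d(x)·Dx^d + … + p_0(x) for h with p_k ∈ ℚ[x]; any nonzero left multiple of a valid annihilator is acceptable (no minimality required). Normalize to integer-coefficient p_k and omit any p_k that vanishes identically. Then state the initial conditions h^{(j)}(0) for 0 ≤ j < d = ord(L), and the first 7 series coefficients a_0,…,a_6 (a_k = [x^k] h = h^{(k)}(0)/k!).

L = (1536 + 11264·x + 81920·x^2 + 638976·x^3 + 1966080·x^4 + 3407872·x^5 + 4194304·x^7)·Dx^2 + (288 + 7936·x + 78848·x^2 + 495616·x^3 + 2228224·x^4 + 6094848·x^5 + 9175040·x^6 + 3145728·x^7 + 14680064·x^8)·Dx^3 + (48 + 1024·x + 12288·x^2 + 79872·x^3 + 368640·x^4 + 1277952·x^5 + 3145728·x^6 + 4718592·x^7 + 3145728·x^8 + 8388608·x^9)·Dx^4 + (5 + 72·x + 592·x^2 + 3584·x^3 + 16896·x^4 + 61440·x^5 + 172032·x^6 + 393216·x^7 + 589824·x^8 + 524288·x^9 + 1048576·x^10)·Dx^5  (order 5).
h: a_k = 0, 0, 0, 64/3, -32, 0, -512/9, …
ICs: h(0) = 0, h′(0) = 0, h′′(0) = 0, h′′′(0) = 128, h′′′′(0) = -768.

f: a_k = 0, -8, 0, 128/3, 0, -2048/5, 0, …
g: a_k = 0, -8, 16, -128/3, 128, -2048/5, 4096/3, …
f·g: L₀ = L_f ⊗_s L_g, ord ≤ 2·2.
h=∫₀ˣh₀: take L = L₀·Dx.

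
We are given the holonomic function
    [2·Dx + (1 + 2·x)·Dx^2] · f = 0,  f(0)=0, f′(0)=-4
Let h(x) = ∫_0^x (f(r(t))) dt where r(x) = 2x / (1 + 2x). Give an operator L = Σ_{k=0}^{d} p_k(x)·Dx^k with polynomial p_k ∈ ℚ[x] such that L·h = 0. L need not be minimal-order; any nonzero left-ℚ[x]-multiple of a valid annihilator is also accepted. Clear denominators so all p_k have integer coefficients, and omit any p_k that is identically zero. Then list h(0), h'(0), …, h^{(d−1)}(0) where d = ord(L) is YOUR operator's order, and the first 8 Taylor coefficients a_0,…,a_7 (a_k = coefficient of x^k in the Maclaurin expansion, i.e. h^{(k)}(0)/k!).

f: a_k = 0, -4, 4, -16/3, 8, -64/5, 64/3, -256/7, …
Substitute x→r, Dx→(1/r')Dx; clear ⇒ L₀.
h=∫h₀ ⇒ L = L₀·Dx.
L = (8 + 24·x)·Dx^2 + (1 + 8·x + 12·x^2)·Dx^3  (order 3).
h: a_k = 0, 0, -4, 32/3, -104/3, 128, -7744/15, 6656/3, …
ICs: h(0) = 0, h′(0) = 0, h′′(0) = -8.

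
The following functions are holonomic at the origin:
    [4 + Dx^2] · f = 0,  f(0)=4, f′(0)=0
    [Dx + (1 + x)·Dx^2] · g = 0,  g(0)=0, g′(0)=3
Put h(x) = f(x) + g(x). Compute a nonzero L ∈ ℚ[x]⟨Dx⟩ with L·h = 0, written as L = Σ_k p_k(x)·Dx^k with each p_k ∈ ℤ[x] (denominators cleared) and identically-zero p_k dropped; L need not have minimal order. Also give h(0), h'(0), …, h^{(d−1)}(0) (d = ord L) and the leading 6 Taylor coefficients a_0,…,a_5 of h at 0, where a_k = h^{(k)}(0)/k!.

L = (20 + 16·x + 8·x^2)·Dx + (12 + 28·x + 24·x^2 + 8·x^3)·Dx^2 + (5 + 4·x + 2·x^2)·Dx^3 + (3 + 7·x + 6·x^2 + 2·x^3)·Dx^4  (order 4).
h: a_k = 4, 3, -19/2, 1, 23/12, 3/5, …
ICs: h(0) = 4, h′(0) = 3, h′′(0) = -19, h′′′(0) = 6.

f: a_k = 4, 0, -8, 0, 8/3, 0, …
g: a_k = 0, 3, -3/2, 1, -3/4, 3/5, …
L₀ := lclm(L_f,L_g); ord L₀ ≤ 2+2.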